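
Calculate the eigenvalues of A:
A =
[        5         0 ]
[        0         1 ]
λ = 1, 5

Solve det(A - λI) = 0. For a 2×2 matrix the characteristic equation is λ² - (trace)λ + det = 0.
trace(A) = a + d = 5 + 1 = 6.
det(A) = a*d - b*c = (5)*(1) - (0)*(0) = 5 - 0 = 5.
Characteristic equation: λ² - (6)λ + (5) = 0.
Discriminant = (6)² - 4*(5) = 36 - 20 = 16.
λ = (6 ± √16) / 2 = (6 ± 4) / 2 = 1, 5.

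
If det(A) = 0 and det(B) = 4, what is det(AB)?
0

Use the multiplicative property of determinants: det(AB) = det(A)*det(B).
det(AB) = (0)*(4) = 0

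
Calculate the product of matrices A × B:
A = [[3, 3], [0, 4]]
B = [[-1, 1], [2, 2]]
[[3, 9], [8, 8]]

Matrix multiplication:
C[0][0] = 3×-1 + 3×2 = 3
C[0][1] = 3×1 + 3×2 = 9
C[1][0] = 0×-1 + 4×2 = 8
C[1][1] = 0×1 + 4×2 = 8
Result: [[3, 9], [8, 8]]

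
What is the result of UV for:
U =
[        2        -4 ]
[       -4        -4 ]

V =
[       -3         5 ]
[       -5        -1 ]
UV =
[       14        14 ]
[       32       -16 ]

Matrix multiplication: (UV)[i][j] = sum over k of U[i][k] * V[k][j].
  (UV)[0][0] = (2)*(-3) + (-4)*(-5) = 14
  (UV)[0][1] = (2)*(5) + (-4)*(-1) = 14
  (UV)[1][0] = (-4)*(-3) + (-4)*(-5) = 32
  (UV)[1][1] = (-4)*(5) + (-4)*(-1) = -16
UV =
[       14        14 ]
[       32       -16 ]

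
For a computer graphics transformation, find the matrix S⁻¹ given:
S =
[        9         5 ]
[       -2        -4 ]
det(S) = -26
S⁻¹ =
[     2/13      5/26 ]
[    -1/13     -9/26 ]

For a 2×2 matrix S = [[a, b], [c, d]] with det(S) ≠ 0, S⁻¹ = (1/det(S)) * [[d, -b], [-c, a]].
det(S) = (9)*(-4) - (5)*(-2) = -36 + 10 = -26.
S⁻¹ = (1/-26) * [[-4, -5], [2, 9]].
Dividing each entry by -26 and reducing:
S⁻¹ =
[     2/13      5/26 ]
[    -1/13     -9/26 ]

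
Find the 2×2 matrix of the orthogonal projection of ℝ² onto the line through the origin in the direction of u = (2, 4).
[[1/5, 2/5], [2/5, 4/5]]

The orthogonal projection onto the line spanned by a nonzero vector u = (a, b) has matrix P = (u uᵀ) / (uᵀ u) = (1/(a² + b²)) · [[a², ab], [ab, b²]].
Here u = (2, 4), so a² + b² = 4 + 16 = 20.
P = (1/20) · [[4, 8], [8, 16]] = [[1/5, 2/5], [2/5, 4/5]].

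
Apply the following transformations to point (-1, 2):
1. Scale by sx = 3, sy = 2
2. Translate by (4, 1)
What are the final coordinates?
(1, 5)

Step 1: Scale (-1, 2) by (sx, sy) = (3, 2) → (-3, 4)
Step 2: Translate by (4, 1) → (1, 5)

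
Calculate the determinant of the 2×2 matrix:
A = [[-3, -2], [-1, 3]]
-11

For A = [[a, b], [c, d]], det(A) = a*d - b*c.
det(A) = (-3)*(3) - (-2)*(-1) = -9 - 2 = -11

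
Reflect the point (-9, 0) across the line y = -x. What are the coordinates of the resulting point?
(0, 9)

Reflection across line y = -x: (-9, 0) → (0, 9)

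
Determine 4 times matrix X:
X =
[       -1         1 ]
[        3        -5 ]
4X =
[       -4         4 ]
[       12       -20 ]

Scalar multiplication is elementwise: (4X)[i][j] = 4 * X[i][j].
  (4X)[0][0] = 4 * (-1) = -4
  (4X)[0][1] = 4 * (1) = 4
  (4X)[1][0] = 4 * (3) = 12
  (4X)[1][1] = 4 * (-5) = -20
4X =
[       -4         4 ]
[       12       -20 ]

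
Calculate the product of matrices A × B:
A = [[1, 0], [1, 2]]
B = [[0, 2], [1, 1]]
[[0, 2], [2, 4]]

Matrix multiplication:
C[0][0] = 1×0 + 0×1 = 0
C[0][1] = 1×2 + 0×1 = 2
C[1][0] = 1×0 + 2×1 = 2
C[1][1] = 1×2 + 2×1 = 4
Result: [[0, 2], [2, 4]]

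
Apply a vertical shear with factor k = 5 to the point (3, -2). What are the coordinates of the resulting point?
(3, 13)

Shear matrix for vertical shear with factor k = 5:
[[1, 0], [5, 1]]
Result: (3, -2) → (3, 13)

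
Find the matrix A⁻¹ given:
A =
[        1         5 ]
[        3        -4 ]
det(A) = -19
A⁻¹ =
[     4/19      5/19 ]
[     3/19     -1/19 ]

For a 2×2 matrix A = [[a, b], [c, d]] with det(A) ≠ 0, A⁻¹ = (1/det(A)) * [[d, -b], [-c, a]].
det(A) = (1)*(-4) - (5)*(3) = -4 - 15 = -19.
A⁻¹ = (1/-19) * [[-4, -5], [-3, 1]].
Dividing each entry by -19 and reducing:
A⁻¹ =
[     4/19      5/19 ]
[     3/19     -1/19 ]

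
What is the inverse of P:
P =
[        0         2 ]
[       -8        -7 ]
det(P) = 16
P⁻¹ =
[    -7/16      -1/8 ]
[      1/2         0 ]

For a 2×2 matrix P = [[a, b], [c, d]] with det(P) ≠ 0, P⁻¹ = (1/det(P)) * [[d, -b], [-c, a]].
det(P) = (0)*(-7) - (2)*(-8) = 0 + 16 = 16.
P⁻¹ = (1/16) * [[-7, -2], [8, 0]].
Dividing each entry by 16 and reducing:
P⁻¹ =
[    -7/16      -1/8 ]
[      1/2         0 ]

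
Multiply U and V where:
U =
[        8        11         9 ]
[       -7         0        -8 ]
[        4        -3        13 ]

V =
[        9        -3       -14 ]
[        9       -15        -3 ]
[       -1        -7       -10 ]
UV =
[      162      -252      -235 ]
[      -55        77       178 ]
[       -4       -58      -177 ]

Matrix multiplication: (UV)[i][j] = sum over k of U[i][k] * V[k][j].
  (UV)[0][0] = (8)*(9) + (11)*(9) + (9)*(-1) = 162
  (UV)[0][1] = (8)*(-3) + (11)*(-15) + (9)*(-7) = -252
  (UV)[0][2] = (8)*(-14) + (11)*(-3) + (9)*(-10) = -235
  (UV)[1][0] = (-7)*(9) + (0)*(9) + (-8)*(-1) = -55
  (UV)[1][1] = (-7)*(-3) + (0)*(-15) + (-8)*(-7) = 77
  (UV)[1][2] = (-7)*(-14) + (0)*(-3) + (-8)*(-10) = 178
  (UV)[2][0] = (4)*(9) + (-3)*(9) + (13)*(-1) = -4
  (UV)[2][1] = (4)*(-3) + (-3)*(-15) + (13)*(-7) = -58
  (UV)[2][2] = (4)*(-14) + (-3)*(-3) + (13)*(-10) = -177
UV =
[      162      -252      -235 ]
[      -55        77       178 ]
[       -4       -58      -177 ]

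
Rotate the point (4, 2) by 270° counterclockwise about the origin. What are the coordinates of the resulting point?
(2, -4)

Rotation matrix R(θ) = [[cos θ, -sin θ], [sin θ, cos θ]]; for θ = 270°:
R = [[0, 1], [-1, 0]]
Result: R × [4, 2]ᵀ = [0·4 + (1)·2, -1·4 + (0)·2]ᵀ = (2, -4)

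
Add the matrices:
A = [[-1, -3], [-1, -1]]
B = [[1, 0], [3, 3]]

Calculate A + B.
[[0, -3], [2, 2]]

Add corresponding elements:
(-1)+(1)=0
(-3)+(0)=-3
(-1)+(3)=2
(-1)+(3)=2
A + B = [[0, -3], [2, 2]]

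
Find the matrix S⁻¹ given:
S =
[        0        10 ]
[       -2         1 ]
det(S) = 20
S⁻¹ =
[     1/20      -1/2 ]
[     1/10         0 ]

For a 2×2 matrix S = [[a, b], [c, d]] with det(S) ≠ 0, S⁻¹ = (1/det(S)) * [[d, -b], [-c, a]].
det(S) = (0)*(1) - (10)*(-2) = 0 + 20 = 20.
S⁻¹ = (1/20) * [[1, -10], [2, 0]].
Dividing each entry by 20 and reducing:
S⁻¹ =
[     1/20      -1/2 ]
[     1/10         0 ]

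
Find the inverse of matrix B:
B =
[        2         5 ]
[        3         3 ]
det(B) = -9
B⁻¹ =
[     -1/3       5/9 ]
[      1/3      -2/9 ]

For a 2×2 matrix B = [[a, b], [c, d]] with det(B) ≠ 0, B⁻¹ = (1/det(B)) * [[d, -b], [-c, a]].
det(B) = (2)*(3) - (5)*(3) = 6 - 15 = -9.
B⁻¹ = (1/-9) * [[3, -5], [-3, 2]].
Dividing each entry by -9 and reducing:
B⁻¹ =
[     -1/3       5/9 ]
[      1/3      -2/9 ]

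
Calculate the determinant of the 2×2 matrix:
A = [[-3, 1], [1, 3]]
-10

For A = [[a, b], [c, d]], det(A) = a*d - b*c.
det(A) = (-3)*(3) - (1)*(1) = -9 - 1 = -10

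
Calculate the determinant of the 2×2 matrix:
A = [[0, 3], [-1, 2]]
3

For A = [[a, b], [c, d]], det(A) = a*d - b*c.
det(A) = (0)*(2) - (3)*(-1) = 0 - -3 = 3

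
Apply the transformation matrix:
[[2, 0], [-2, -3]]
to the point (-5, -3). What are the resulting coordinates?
(-10, 19)

Matrix multiplication:
[[2, 0], [-2, -3]] × [-5, -3]ᵀ
= [2×-5 + 0×-3, -2×-5 + -3×-3]ᵀ
= [-10.0000, 19.0000]ᵀ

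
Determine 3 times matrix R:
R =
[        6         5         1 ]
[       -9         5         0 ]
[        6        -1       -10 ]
3R =
[       18        15         3 ]
[      -27        15         0 ]
[       18        -3       -30 ]

Scalar multiplication is elementwise: (3R)[i][j] = 3 * R[i][j].
  (3R)[0][0] = 3 * (6) = 18
  (3R)[0][1] = 3 * (5) = 15
  (3R)[0][2] = 3 * (1) = 3
  (3R)[1][0] = 3 * (-9) = -27
  (3R)[1][1] = 3 * (5) = 15
  (3R)[1][2] = 3 * (0) = 0
  (3R)[2][0] = 3 * (6) = 18
  (3R)[2][1] = 3 * (-1) = -3
  (3R)[2][2] = 3 * (-10) = -30
3R =
[       18        15         3 ]
[      -27        15         0 ]
[       18        -3       -30 ]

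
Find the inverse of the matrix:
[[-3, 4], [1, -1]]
[[1, 4], [1, 3]]

For [[a,b],[c,d]], inverse = (1/det)·[[d,-b],[-c,a]]
det = -3·-1 - 4·1 = -1
Inverse = (1/-1)·[[-1, -4], [-1, -3]]
        = [[1, 4], [1, 3]]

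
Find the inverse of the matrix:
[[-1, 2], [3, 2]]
[[-1/4, 1/4], [3/8, 1/8]]

For [[a,b],[c,d]], inverse = (1/det)·[[d,-b],[-c,a]]
det = -1·2 - 2·3 = -8
Inverse = (1/-8)·[[2, -2], [-3, -1]]
        = [[-1/4, 1/4], [3/8, 1/8]]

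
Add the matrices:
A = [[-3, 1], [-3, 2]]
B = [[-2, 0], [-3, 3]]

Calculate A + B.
[[-5, 1], [-6, 5]]

Add corresponding elements:
(-3)+(-2)=-5
(1)+(0)=1
(-3)+(-3)=-6
(2)+(3)=5
A + B = [[-5, 1], [-6, 5]]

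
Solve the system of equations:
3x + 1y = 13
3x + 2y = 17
x = 3, y = 4

Use elimination (row reduction):
Equation 1: 3x + 1y = 13.
Equation 2: 3x + 2y = 17.
Multiply Eq1 by 3 and Eq2 by 3: 9x + 3y = 39;  9x + 6y = 51.
Subtract: (3)y = 12, so y = 4.
Back-substitute into Eq1: 3x + 1*(4) = 13, so x = 3.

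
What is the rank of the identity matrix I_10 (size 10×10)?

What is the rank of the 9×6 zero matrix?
rank(I_10) = 10, rank(0) = 0

The identity I_10 has 10 columns that are the standard basis vectors e_1, …, e_10. These are linearly independent, so all 10 columns are pivots and rank(I_10) = 10.
The 9×6 zero matrix has every entry zero, so every row is the zero row and there are no pivots; rank(0) = 0.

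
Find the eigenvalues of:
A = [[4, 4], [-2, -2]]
λ = 0, 2

Solve det(A - λI) = 0. For a 2×2 matrix this is λ² - (trace)λ + det = 0.
trace(A) = 4 - 2 = 2.
det(A) = (4)*(-2) - (4)*(-2) = -8 + 8 = 0.
Characteristic equation: λ² - (2)λ + (0) = 0.
Discriminant: (2)² - 4*(0) = 4 - 0 = 4.
Roots: λ = (2 ± √4) / 2 = 0, 2.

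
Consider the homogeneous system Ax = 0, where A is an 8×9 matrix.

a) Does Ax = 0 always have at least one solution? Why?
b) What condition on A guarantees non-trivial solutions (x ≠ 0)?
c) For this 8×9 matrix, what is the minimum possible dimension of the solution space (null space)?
a) Yes, x = 0 is always a solution. b) When A has linearly dependent columns (rank < n). c) Minimum nullity = 1.

a) x = 0 satisfies A·0 = 0, so the zero vector is always a solution.
b) Non-trivial solutions exist iff the columns of A are linearly dependent, equivalently rank(A) < n (the number of columns).
c) By rank-nullity, rank(A) + nullity(A) = n = 9. Since A has only 8 rows, rank(A) ≤ 8, so nullity(A) ≥ 9 - 8 = 1.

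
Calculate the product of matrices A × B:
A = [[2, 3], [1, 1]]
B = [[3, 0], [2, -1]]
[[12, -3], [5, -1]]

Matrix multiplication:
C[0][0] = 2×3 + 3×2 = 12
C[0][1] = 2×0 + 3×-1 = -3
C[1][0] = 1×3 + 1×2 = 5
C[1][1] = 1×0 + 1×-1 = -1
Result: [[12, -3], [5, -1]]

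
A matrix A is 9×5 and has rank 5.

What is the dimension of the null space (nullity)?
0

The rank-nullity theorem for an m×n matrix states:
rank(A) + nullity(A) = n (the number of columns).
Here n = 5 and rank(A) = 5, so nullity(A) = 5 - 5 = 0.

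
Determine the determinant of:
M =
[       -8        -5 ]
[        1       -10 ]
det(M) = 85

For a 2×2 matrix [[a, b], [c, d]], det = a*d - b*c.
det(M) = (-8)*(-10) - (-5)*(1) = 80 + 5 = 85.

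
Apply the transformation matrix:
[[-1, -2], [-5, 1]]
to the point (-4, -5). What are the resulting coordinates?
(14, 15)

Matrix multiplication:
[[-1, -2], [-5, 1]] × [-4, -5]ᵀ
= [-1×-4 + -2×-5, -5×-4 + 1×-5]ᵀ
= [14.0000, 15.0000]ᵀ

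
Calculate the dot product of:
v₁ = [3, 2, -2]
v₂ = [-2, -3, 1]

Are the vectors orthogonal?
-14, No

The dot product is the sum of products of corresponding components.
v₁·v₂ = (3)*(-2) + (2)*(-3) + (-2)*(1) = -6 - 6 - 2 = -14.
Two vectors are orthogonal iff their dot product is 0; here the dot product is -14, so the vectors are not orthogonal.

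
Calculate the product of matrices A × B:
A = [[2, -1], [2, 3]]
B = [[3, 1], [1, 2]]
[[5, 0], [9, 8]]

Matrix multiplication:
C[0][0] = 2×3 + -1×1 = 5
C[0][1] = 2×1 + -1×2 = 0
C[1][0] = 2×3 + 3×1 = 9
C[1][1] = 2×1 + 3×2 = 8
Result: [[5, 0], [9, 8]]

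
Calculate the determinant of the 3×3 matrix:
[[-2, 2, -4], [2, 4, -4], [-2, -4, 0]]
48

Expansion along first row:
det = -2·det([[4,-4],[-4,0]]) - 2·det([[2,-4],[-2,0]]) + -4·det([[2,4],[-2,-4]])
    = -2·(4·0 - -4·-4) - 2·(2·0 - -4·-2) + -4·(2·-4 - 4·-2)
    = -2·-16 - 2·-8 + -4·0
    = 32 + 16 + 0 = 48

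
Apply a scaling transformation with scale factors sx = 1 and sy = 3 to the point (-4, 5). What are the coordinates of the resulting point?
(-4, 15)

Scaling matrix:
[[1, 0], [0, 3]]
Result: (-4 × 1, 5 × 3) = (-4, 15)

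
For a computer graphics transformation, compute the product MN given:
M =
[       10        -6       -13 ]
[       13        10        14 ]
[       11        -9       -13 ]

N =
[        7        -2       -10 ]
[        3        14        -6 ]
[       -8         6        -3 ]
MN =
[      156      -182       -25 ]
[        9       198      -232 ]
[      154      -226       -17 ]

Matrix multiplication: (MN)[i][j] = sum over k of M[i][k] * N[k][j].
  (MN)[0][0] = (10)*(7) + (-6)*(3) + (-13)*(-8) = 156
  (MN)[0][1] = (10)*(-2) + (-6)*(14) + (-13)*(6) = -182
  (MN)[0][2] = (10)*(-10) + (-6)*(-6) + (-13)*(-3) = -25
  (MN)[1][0] = (13)*(7) + (10)*(3) + (14)*(-8) = 9
  (MN)[1][1] = (13)*(-2) + (10)*(14) + (14)*(6) = 198
  (MN)[1][2] = (13)*(-10) + (10)*(-6) + (14)*(-3) = -232
  (MN)[2][0] = (11)*(7) + (-9)*(3) + (-13)*(-8) = 154
  (MN)[2][1] = (11)*(-2) + (-9)*(14) + (-13)*(6) = -226
  (MN)[2][2] = (11)*(-10) + (-9)*(-6) + (-13)*(-3) = -17
MN =
[      156      -182       -25 ]
[        9       198      -232 ]
[      154      -226       -17 ]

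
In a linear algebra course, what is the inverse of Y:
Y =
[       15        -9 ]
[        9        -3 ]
det(Y) = 36
Y⁻¹ =
[    -1/12       1/4 ]
[     -1/4      5/12 ]

For a 2×2 matrix Y = [[a, b], [c, d]] with det(Y) ≠ 0, Y⁻¹ = (1/det(Y)) * [[d, -b], [-c, a]].
det(Y) = (15)*(-3) - (-9)*(9) = -45 + 81 = 36.
Y⁻¹ = (1/36) * [[-3, 9], [-9, 15]].
Dividing each entry by 36 and reducing:
Y⁻¹ =
[    -1/12       1/4 ]
[     -1/4      5/12 ]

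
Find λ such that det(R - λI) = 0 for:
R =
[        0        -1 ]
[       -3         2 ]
λ = -1, 3

Solve det(R - λI) = 0. For a 2×2 matrix the characteristic equation is λ² - (trace)λ + det = 0.
trace(R) = a + d = 0 + 2 = 2.
det(R) = a*d - b*c = (0)*(2) - (-1)*(-3) = 0 - 3 = -3.
Characteristic equation: λ² - (2)λ + (-3) = 0.
Discriminant = (2)² - 4*(-3) = 4 + 12 = 16.
λ = (2 ± √16) / 2 = (2 ± 4) / 2 = -1, 3.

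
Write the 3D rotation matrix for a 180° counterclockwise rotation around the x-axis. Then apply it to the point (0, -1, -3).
R = [[1, 0, 0], [0, -1, 0], [0, 0, -1]]; R·(0, -1, -3) = (0, 1, 3)

Rotation matrix for 180° around x-axis:
cos(180°) = -1, sin(180°) = 0
R = [[1, 0, 0], [0, -1, 0], [0, 0, -1]]
Apply to (0, -1, -3): R·[0, -1, -3]ᵀ = (0, 1, 3)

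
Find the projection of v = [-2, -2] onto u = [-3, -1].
[-12/5, -4/5]

The projection of v onto u is proj_u(v) = ((v·u) / (u·u)) · u.
v·u = (-2)*(-3) + (-2)*(-1) = 8.
u·u = (-3)*(-3) + (-1)*(-1) = 10.
coefficient = 8 / 10 = 4/5.
proj_u(v) = 4/5 · [-3, -1] = [-12/5, -4/5].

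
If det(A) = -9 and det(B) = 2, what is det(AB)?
-18

Use the multiplicative property of determinants: det(AB) = det(A)*det(B).
det(AB) = (-9)*(2) = -18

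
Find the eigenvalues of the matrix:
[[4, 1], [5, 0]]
λ = -1 and λ = 5

Characteristic equation: det(A - λI) = 0
λ² - (trace)λ + (det) = 0
λ² - (4)λ + (-5) = 0
λ² - 4λ - 5 = 0
Solving: λ = -1, 5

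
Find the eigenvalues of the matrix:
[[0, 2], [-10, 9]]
λ = 4 and λ = 5

Characteristic equation: det(A - λI) = 0
λ² - (trace)λ + (det) = 0
λ² - (9)λ + (20) = 0
λ² - 9λ + 20 = 0
Solving: λ = 4, 5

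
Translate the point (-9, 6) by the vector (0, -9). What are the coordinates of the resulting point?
(-9, -3)

Translation by (0, -9):
x' = -9 + 0 = -9
y' = 6 + -9 = -3
Homogeneous matrix: [[1, 0, 0], [0, 1, -9], [0, 0, 1]]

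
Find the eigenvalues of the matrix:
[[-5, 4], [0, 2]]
λ = -5 and λ = 2

Characteristic equation: det(A - λI) = 0
λ² - (trace)λ + (det) = 0
λ² - (-3)λ + (-10) = 0
λ² + 3λ - 10 = 0
Solving: λ = -5, 2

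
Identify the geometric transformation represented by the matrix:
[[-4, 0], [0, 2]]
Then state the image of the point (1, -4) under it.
non-uniform scaling by (-4, 2); image of (1, -4) is (-4, -8)

This is diagonal with distinct entries, so it scales the x-axis by -4 and the y-axis by 2.
The matrix [[-4, 0], [0, 2]] represents: non-uniform scaling by (-4, 2).
Applying it to (1, -4): [-4·1 + 0·-4, 0·1 + 2·-4] = (-4, -8).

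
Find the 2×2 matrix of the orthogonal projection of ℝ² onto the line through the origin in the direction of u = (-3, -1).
[[9/10, 3/10], [3/10, 1/10]]

The orthogonal projection onto the line spanned by a nonzero vector u = (a, b) has matrix P = (u uᵀ) / (uᵀ u) = (1/(a² + b²)) · [[a², ab], [ab, b²]].
Here u = (-3, -1), so a² + b² = 9 + 1 = 10.
P = (1/10) · [[9, 3], [3, 1]] = [[9/10, 3/10], [3/10, 1/10]].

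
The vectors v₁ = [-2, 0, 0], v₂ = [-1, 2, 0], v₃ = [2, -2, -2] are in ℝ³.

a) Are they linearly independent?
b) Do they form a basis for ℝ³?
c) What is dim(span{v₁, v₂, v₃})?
Yes independent, yes basis, dim = 3

Stack v₁, v₂, v₃ as rows of a 3×3 matrix.
[[-2, 0, 0]; [-1, 2, 0]; [2, -2, -2]] is already lower triangular with nonzero diagonal entries (-2, 2, -2), so its determinant is the product of the diagonal entries, det = (-2)·(2)·(-2) = 8 ≠ 0, and the rows are linearly independent.
Three linearly independent vectors in ℝ³ form a basis for ℝ³, so dim(span{v₁,v₂,v₃}) = 3.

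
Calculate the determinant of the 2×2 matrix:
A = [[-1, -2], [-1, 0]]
-2

For A = [[a, b], [c, d]], det(A) = a*d - b*c.
det(A) = (-1)*(0) - (-2)*(-1) = 0 - 2 = -2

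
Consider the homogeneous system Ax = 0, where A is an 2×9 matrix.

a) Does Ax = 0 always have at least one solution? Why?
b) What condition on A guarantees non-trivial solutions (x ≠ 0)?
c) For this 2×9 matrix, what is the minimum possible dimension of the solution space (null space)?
a) Yes, x = 0 is always a solution. b) When A has linearly dependent columns (rank < n). c) Minimum nullity = 7.

a) x = 0 satisfies A·0 = 0, so the zero vector is always a solution.
b) Non-trivial solutions exist iff the columns of A are linearly dependent, equivalently rank(A) < n (the number of columns).
c) By rank-nullity, rank(A) + nullity(A) = n = 9. Since A has only 2 rows, rank(A) ≤ 2, so nullity(A) ≥ 9 - 2 = 7.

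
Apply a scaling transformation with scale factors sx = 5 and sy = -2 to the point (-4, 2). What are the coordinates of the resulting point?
(-20, -4)

Scaling matrix:
[[5, 0], [0, -2]]
Result: (-4 × 5, 2 × -2) = (-20, -4)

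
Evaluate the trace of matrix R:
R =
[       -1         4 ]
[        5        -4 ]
tr(R) = -1 - 4 = -5

The trace of a square matrix is the sum of its diagonal entries.
Diagonal entries of R: R[0][0] = -1, R[1][1] = -4.
tr(R) = -1 - 4 = -5.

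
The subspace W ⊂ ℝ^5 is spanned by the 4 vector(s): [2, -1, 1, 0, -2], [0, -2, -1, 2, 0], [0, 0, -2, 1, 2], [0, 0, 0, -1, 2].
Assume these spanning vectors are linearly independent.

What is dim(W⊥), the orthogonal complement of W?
dim(W⊥) = 1

For any subspace W of ℝ^n, dim(W) + dim(W⊥) = n (the whole-space dimension).
Here the given 4 vectors are linearly independent, so dim(W) = 4.
Thus dim(W⊥) = n - dim(W) = 5 - 4 = 1.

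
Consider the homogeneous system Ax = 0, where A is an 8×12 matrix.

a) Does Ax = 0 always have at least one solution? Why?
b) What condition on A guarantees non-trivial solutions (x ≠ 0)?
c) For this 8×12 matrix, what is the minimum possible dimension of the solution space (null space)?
a) Yes, x = 0 is always a solution. b) When A has linearly dependent columns (rank < n). c) Minimum nullity = 4.

a) x = 0 satisfies A·0 = 0, so the zero vector is always a solution.
b) Non-trivial solutions exist iff the columns of A are linearly dependent, equivalently rank(A) < n (the number of columns).
c) By rank-nullity, rank(A) + nullity(A) = n = 12. Since A has only 8 rows, rank(A) ≤ 8, so nullity(A) ≥ 12 - 8 = 4.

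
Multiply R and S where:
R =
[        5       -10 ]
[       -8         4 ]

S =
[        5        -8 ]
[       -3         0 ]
RS =
[       55       -40 ]
[      -52        64 ]

Matrix multiplication: (RS)[i][j] = sum over k of R[i][k] * S[k][j].
  (RS)[0][0] = (5)*(5) + (-10)*(-3) = 55
  (RS)[0][1] = (5)*(-8) + (-10)*(0) = -40
  (RS)[1][0] = (-8)*(5) + (4)*(-3) = -52
  (RS)[1][1] = (-8)*(-8) + (4)*(0) = 64
RS =
[       55       -40 ]
[      -52        64 ]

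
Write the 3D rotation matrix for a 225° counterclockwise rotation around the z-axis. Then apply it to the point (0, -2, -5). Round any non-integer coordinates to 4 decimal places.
R = [[-√2/2, √2/2, 0], [-√2/2, -√2/2, 0], [0, 0, 1]]; R·(0, -2, -5) = (-1.4142, 1.4142, -5.0000)

Rotation matrix for 225° around z-axis:
cos(225°) = -√2/2, sin(225°) = -√2/2
R = [[-√2/2, √2/2, 0], [-√2/2, -√2/2, 0], [0, 0, 1]]
Apply to (0, -2, -5): R·[0, -2, -5]ᵀ = (-1.4142, 1.4142, -5.0000)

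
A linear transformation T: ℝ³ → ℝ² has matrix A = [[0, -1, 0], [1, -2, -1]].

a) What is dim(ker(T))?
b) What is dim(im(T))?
dim(ker) = 1, dim(im) = 2

The two rows are not scalar multiples of one another (no single k satisfies row 2 = k × row 1), so they are linearly independent.
Thus rank(A) = 2.
dim(im(T)) = rank(A) = 2.
By the rank-nullity theorem applied to T: ℝ³ → ℝ², rank(A) + nullity(A) = 3 (the domain dimension), so dim(ker(T)) = 3 - 2 = 1.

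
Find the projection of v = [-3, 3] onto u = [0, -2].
[0, 3]

The projection of v onto u is proj_u(v) = ((v·u) / (u·u)) · u.
v·u = (-3)*(0) + (3)*(-2) = -6.
u·u = (0)*(0) + (-2)*(-2) = 4.
coefficient = -6 / 4 = -3/2.
proj_u(v) = -3/2 · [0, -2] = [0, 3].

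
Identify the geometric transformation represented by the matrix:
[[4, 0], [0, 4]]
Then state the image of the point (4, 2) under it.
uniform scaling by factor 4; image of (4, 2) is (16, 8)

This is a diagonal matrix with equal entries 4, so it scales both axes by the same factor 4.
The matrix [[4, 0], [0, 4]] represents: uniform scaling by factor 4.
Applying it to (4, 2): [4·4 + 0·2, 0·4 + 4·2] = (16, 8).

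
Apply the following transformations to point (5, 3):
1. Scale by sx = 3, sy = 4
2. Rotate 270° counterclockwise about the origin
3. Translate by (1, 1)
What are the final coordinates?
(13, -14)

Step 1: Scale → (15, 12)
Step 2: Rotate 270° → (12, -15)
Step 3: Translate → (13, -14)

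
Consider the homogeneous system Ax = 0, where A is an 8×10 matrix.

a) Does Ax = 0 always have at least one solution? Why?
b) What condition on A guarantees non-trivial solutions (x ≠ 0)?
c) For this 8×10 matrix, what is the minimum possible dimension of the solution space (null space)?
a) Yes, x = 0 is always a solution. b) When A has linearly dependent columns (rank < n). c) Minimum nullity = 2.

a) x = 0 satisfies A·0 = 0, so the zero vector is always a solution.
b) Non-trivial solutions exist iff the columns of A are linearly dependent, equivalently rank(A) < n (the number of columns).
c) By rank-nullity, rank(A) + nullity(A) = n = 10. Since A has only 8 rows, rank(A) ≤ 8, so nullity(A) ≥ 10 - 8 = 2.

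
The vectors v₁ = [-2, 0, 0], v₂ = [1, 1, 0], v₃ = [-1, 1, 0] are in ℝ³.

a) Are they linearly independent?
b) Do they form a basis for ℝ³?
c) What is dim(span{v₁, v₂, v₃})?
Not independent, not a basis, dim(span) = 2

Check whether v₃ can be written as a linear combination of v₁ and v₂.
v₃ = (1)·v₁ + (1)·v₂ = [-1, 1, 0], so the three vectors are linearly dependent.
Thus they do not form a basis for ℝ³, and dim(span{v₁, v₂, v₃}) = 2 (spanned by v₁ and v₂).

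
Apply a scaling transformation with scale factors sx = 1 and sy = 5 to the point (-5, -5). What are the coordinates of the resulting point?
(-5, -25)

Scaling matrix:
[[1, 0], [0, 5]]
Result: (-5 × 1, -5 × 5) = (-5, -25)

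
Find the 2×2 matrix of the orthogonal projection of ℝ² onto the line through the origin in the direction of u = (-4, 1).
[[16/17, -4/17], [-4/17, 1/17]]

The orthogonal projection onto the line spanned by a nonzero vector u = (a, b) has matrix P = (u uᵀ) / (uᵀ u) = (1/(a² + b²)) · [[a², ab], [ab, b²]].
Here u = (-4, 1), so a² + b² = 16 + 1 = 17.
P = (1/17) · [[16, -4], [-4, 1]] = [[16/17, -4/17], [-4/17, 1/17]].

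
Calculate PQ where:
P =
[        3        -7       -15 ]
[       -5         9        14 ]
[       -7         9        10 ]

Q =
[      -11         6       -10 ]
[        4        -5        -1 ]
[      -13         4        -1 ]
PQ =
[      134        -7        -8 ]
[      -91       -19        27 ]
[      -17       -47        51 ]

Matrix multiplication: (PQ)[i][j] = sum over k of P[i][k] * Q[k][j].
  (PQ)[0][0] = (3)*(-11) + (-7)*(4) + (-15)*(-13) = 134
  (PQ)[0][1] = (3)*(6) + (-7)*(-5) + (-15)*(4) = -7
  (PQ)[0][2] = (3)*(-10) + (-7)*(-1) + (-15)*(-1) = -8
  (PQ)[1][0] = (-5)*(-11) + (9)*(4) + (14)*(-13) = -91
  (PQ)[1][1] = (-5)*(6) + (9)*(-5) + (14)*(4) = -19
  (PQ)[1][2] = (-5)*(-10) + (9)*(-1) + (14)*(-1) = 27
  (PQ)[2][0] = (-7)*(-11) + (9)*(4) + (10)*(-13) = -17
  (PQ)[2][1] = (-7)*(6) + (9)*(-5) + (10)*(4) = -47
  (PQ)[2][2] = (-7)*(-10) + (9)*(-1) + (10)*(-1) = 51
PQ =
[      134        -7        -8 ]
[      -91       -19        27 ]
[      -17       -47        51 ]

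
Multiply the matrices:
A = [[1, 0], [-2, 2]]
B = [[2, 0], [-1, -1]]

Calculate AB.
[[2, 0], [-6, -2]]

Each entry (i,j) of AB = sum over k of A[i][k]*B[k][j].
(AB)[0][0] = (1)*(2) + (0)*(-1) = 2
(AB)[0][1] = (1)*(0) + (0)*(-1) = 0
(AB)[1][0] = (-2)*(2) + (2)*(-1) = -6
(AB)[1][1] = (-2)*(0) + (2)*(-1) = -2
AB = [[2, 0], [-6, -2]]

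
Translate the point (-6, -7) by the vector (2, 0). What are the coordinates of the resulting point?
(-4, -7)

Translation by (2, 0):
x' = -6 + 2 = -4
y' = -7 + 0 = -7
Homogeneous matrix: [[1, 0, 2], [0, 1, 0], [0, 0, 1]]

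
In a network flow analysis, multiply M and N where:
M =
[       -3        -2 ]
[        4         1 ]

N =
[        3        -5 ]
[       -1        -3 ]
MN =
[       -7        21 ]
[       11       -23 ]

Matrix multiplication: (MN)[i][j] = sum over k of M[i][k] * N[k][j].
  (MN)[0][0] = (-3)*(3) + (-2)*(-1) = -7
  (MN)[0][1] = (-3)*(-5) + (-2)*(-3) = 21
  (MN)[1][0] = (4)*(3) + (1)*(-1) = 11
  (MN)[1][1] = (4)*(-5) + (1)*(-3) = -23
MN =
[       -7        21 ]
[       11       -23 ]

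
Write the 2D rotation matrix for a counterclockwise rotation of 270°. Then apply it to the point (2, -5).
R = [[0, 1], [-1, 0]]; R·(2, -5) = (-5, -2)

Rotation matrix formula: R(θ) = [[cos θ, -sin θ], [sin θ, cos θ]]
For θ = 270°:
cos(270°) = 0
sin(270°) = -1
R = [[0, 1], [-1, 0]]
Apply to (2, -5): [0·2 + (1)·-5, -1·2 + 0·-5] = (-5, -2)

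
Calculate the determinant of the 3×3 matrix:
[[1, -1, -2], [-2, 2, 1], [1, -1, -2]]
0

Expansion along first row:
det = 1·det([[2,1],[-1,-2]]) - -1·det([[-2,1],[1,-2]]) + -2·det([[-2,2],[1,-1]])
    = 1·(2·-2 - 1·-1) - -1·(-2·-2 - 1·1) + -2·(-2·-1 - 2·1)
    = 1·-3 - -1·3 + -2·0
    = -3 + 3 + 0 = 0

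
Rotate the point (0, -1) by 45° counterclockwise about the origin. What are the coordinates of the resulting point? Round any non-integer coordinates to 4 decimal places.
(0.7071, -0.7071)

Rotation matrix R(θ) = [[cos θ, -sin θ], [sin θ, cos θ]]; for θ = 45°:
R = [[√2/2, -√2/2], [√2/2, √2/2]]
Result: R × [0, -1]ᵀ = [√2/2·0 + (-√2/2)·-1, √2/2·0 + (√2/2)·-1]ᵀ = (0.7071, -0.7071)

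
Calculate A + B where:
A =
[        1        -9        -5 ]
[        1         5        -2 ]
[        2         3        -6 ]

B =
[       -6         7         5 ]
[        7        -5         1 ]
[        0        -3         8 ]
A + B =
[       -5        -2         0 ]
[        8         0        -1 ]
[        2         0         2 ]

Matrix addition is elementwise: (A+B)[i][j] = A[i][j] + B[i][j].
  (A+B)[0][0] = (1) + (-6) = -5
  (A+B)[0][1] = (-9) + (7) = -2
  (A+B)[0][2] = (-5) + (5) = 0
  (A+B)[1][0] = (1) + (7) = 8
  (A+B)[1][1] = (5) + (-5) = 0
  (A+B)[1][2] = (-2) + (1) = -1
  (A+B)[2][0] = (2) + (0) = 2
  (A+B)[2][1] = (3) + (-3) = 0
  (A+B)[2][2] = (-6) + (8) = 2
A + B =
[       -5        -2         0 ]
[        8         0        -1 ]
[        2         0         2 ]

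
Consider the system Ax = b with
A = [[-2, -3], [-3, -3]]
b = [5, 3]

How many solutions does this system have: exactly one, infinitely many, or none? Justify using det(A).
Exactly one solution

Compute det(A) = (-2)*(-3) - (-3)*(-3) = -3.
Because det(A) ≠ 0, A is invertible and Ax = b has a unique solution for every b (here x = A⁻¹ b).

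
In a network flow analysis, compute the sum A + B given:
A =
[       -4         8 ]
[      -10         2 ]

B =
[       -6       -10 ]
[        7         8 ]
A + B =
[      -10        -2 ]
[       -3        10 ]

Matrix addition is elementwise: (A+B)[i][j] = A[i][j] + B[i][j].
  (A+B)[0][0] = (-4) + (-6) = -10
  (A+B)[0][1] = (8) + (-10) = -2
  (A+B)[1][0] = (-10) + (7) = -3
  (A+B)[1][1] = (2) + (8) = 10
A + B =
[      -10        -2 ]
[       -3        10 ]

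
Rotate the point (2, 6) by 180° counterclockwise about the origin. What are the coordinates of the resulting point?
(-2, -6)

Rotation matrix R(θ) = [[cos θ, -sin θ], [sin θ, cos θ]]; for θ = 180°:
R = [[-1, 0], [0, -1]]
Result: R × [2, 6]ᵀ = [-1·2 + (0)·6, 0·2 + (-1)·6]ᵀ = (-2, -6)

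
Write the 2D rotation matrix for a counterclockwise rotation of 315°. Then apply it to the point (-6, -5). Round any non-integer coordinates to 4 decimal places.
R = [[√2/2, √2/2], [-√2/2, √2/2]]; R·(-6, -5) = (-7.7782, 0.7071)

Rotation matrix formula: R(θ) = [[cos θ, -sin θ], [sin θ, cos θ]]
For θ = 315°:
cos(315°) = √2/2
sin(315°) = -√2/2
R = [[√2/2, √2/2], [-√2/2, √2/2]]
Apply to (-6, -5): [√2/2·-6 + (√2/2)·-5, -√2/2·-6 + √2/2·-5] = (-7.7782, 0.7071)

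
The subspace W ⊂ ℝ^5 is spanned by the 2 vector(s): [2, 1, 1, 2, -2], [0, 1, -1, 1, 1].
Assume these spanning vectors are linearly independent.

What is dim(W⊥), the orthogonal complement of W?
dim(W⊥) = 3

For any subspace W of ℝ^n, dim(W) + dim(W⊥) = n (the whole-space dimension).
Here the given 2 vectors are linearly independent, so dim(W) = 2.
Thus dim(W⊥) = n - dim(W) = 5 - 2 = 3.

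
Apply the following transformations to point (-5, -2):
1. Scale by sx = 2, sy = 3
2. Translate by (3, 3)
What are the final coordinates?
(-7, -3)

Step 1: Scale (-5, -2) by (sx, sy) = (2, 3) → (-10, -6)
Step 2: Translate by (3, 3) → (-7, -3)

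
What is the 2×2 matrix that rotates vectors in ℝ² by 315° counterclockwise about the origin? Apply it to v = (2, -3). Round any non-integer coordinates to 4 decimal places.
R = [[√2/2, √2/2], [-√2/2, √2/2]]; R·v = (-0.7071, -3.5355)

A counterclockwise rotation by angle θ in ℝ² has matrix R(θ) = [[cos θ, -sin θ], [sin θ, cos θ]].
For θ = 315°: cos θ = √2/2, sin θ = -√2/2.
R(315°) = [[√2/2, √2/2], [-√2/2, √2/2]].
R·v = [√2/2·2 + (√2/2)·-3, -√2/2·2 + √2/2·-3] = (-0.7071, -3.5355).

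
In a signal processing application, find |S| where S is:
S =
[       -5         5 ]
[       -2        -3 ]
det(S) = 25

For a 2×2 matrix [[a, b], [c, d]], det = a*d - b*c.
det(S) = (-5)*(-3) - (5)*(-2) = 15 + 10 = 25.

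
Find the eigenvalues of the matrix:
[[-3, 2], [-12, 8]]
λ = 0 and λ = 5

Characteristic equation: det(A - λI) = 0
λ² - (trace)λ + (det) = 0
λ² - (5)λ + (0) = 0
λ² - 5λ + 0 = 0
Solving: λ = 0, 5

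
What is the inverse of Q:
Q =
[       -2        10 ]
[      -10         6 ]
det(Q) = 88
Q⁻¹ =
[     3/44     -5/44 ]
[     5/44     -1/44 ]

For a 2×2 matrix Q = [[a, b], [c, d]] with det(Q) ≠ 0, Q⁻¹ = (1/det(Q)) * [[d, -b], [-c, a]].
det(Q) = (-2)*(6) - (10)*(-10) = -12 + 100 = 88.
Q⁻¹ = (1/88) * [[6, -10], [10, -2]].
Dividing each entry by 88 and reducing:
Q⁻¹ =
[     3/44     -5/44 ]
[     5/44     -1/44 ]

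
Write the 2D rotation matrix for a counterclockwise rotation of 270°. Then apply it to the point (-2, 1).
R = [[0, 1], [-1, 0]]; R·(-2, 1) = (1, 2)

Rotation matrix formula: R(θ) = [[cos θ, -sin θ], [sin θ, cos θ]]
For θ = 270°:
cos(270°) = 0
sin(270°) = -1
R = [[0, 1], [-1, 0]]
Apply to (-2, 1): [0·-2 + (1)·1, -1·-2 + 0·1] = (1, 2)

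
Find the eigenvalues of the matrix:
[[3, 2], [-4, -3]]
λ = -1 and λ = 1

Characteristic equation: det(A - λI) = 0
λ² - (trace)λ + (det) = 0
λ² - (0)λ + (-1) = 0
λ² - 0λ - 1 = 0
Solving: λ = -1, 1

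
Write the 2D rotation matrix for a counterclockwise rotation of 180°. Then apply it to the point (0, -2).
R = [[-1, 0], [0, -1]]; R·(0, -2) = (0, 2)

Rotation matrix formula: R(θ) = [[cos θ, -sin θ], [sin θ, cos θ]]
For θ = 180°:
cos(180°) = -1
sin(180°) = 0
R = [[-1, 0], [0, -1]]
Apply to (0, -2): [-1·0 + (0)·-2, 0·0 + -1·-2] = (0, 2)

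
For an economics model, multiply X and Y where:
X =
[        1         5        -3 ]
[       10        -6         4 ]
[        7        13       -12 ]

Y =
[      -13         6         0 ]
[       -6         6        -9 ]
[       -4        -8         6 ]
XY =
[      -31        60       -63 ]
[     -110        -8        78 ]
[     -121       216      -189 ]

Matrix multiplication: (XY)[i][j] = sum over k of X[i][k] * Y[k][j].
  (XY)[0][0] = (1)*(-13) + (5)*(-6) + (-3)*(-4) = -31
  (XY)[0][1] = (1)*(6) + (5)*(6) + (-3)*(-8) = 60
  (XY)[0][2] = (1)*(0) + (5)*(-9) + (-3)*(6) = -63
  (XY)[1][0] = (10)*(-13) + (-6)*(-6) + (4)*(-4) = -110
  (XY)[1][1] = (10)*(6) + (-6)*(6) + (4)*(-8) = -8
  (XY)[1][2] = (10)*(0) + (-6)*(-9) + (4)*(6) = 78
  (XY)[2][0] = (7)*(-13) + (13)*(-6) + (-12)*(-4) = -121
  (XY)[2][1] = (7)*(6) + (13)*(6) + (-12)*(-8) = 216
  (XY)[2][2] = (7)*(0) + (13)*(-9) + (-12)*(6) = -189
XY =
[      -31        60       -63 ]
[     -110        -8        78 ]
[     -121       216      -189 ]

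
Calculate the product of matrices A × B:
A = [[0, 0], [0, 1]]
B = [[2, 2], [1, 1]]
[[0, 0], [1, 1]]

Matrix multiplication:
C[0][0] = 0×2 + 0×1 = 0
C[0][1] = 0×2 + 0×1 = 0
C[1][0] = 0×2 + 1×1 = 1
C[1][1] = 0×2 + 1×1 = 1
Result: [[0, 0], [1, 1]]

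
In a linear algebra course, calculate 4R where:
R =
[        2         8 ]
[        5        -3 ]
4R =
[        8        32 ]
[       20       -12 ]

Scalar multiplication is elementwise: (4R)[i][j] = 4 * R[i][j].
  (4R)[0][0] = 4 * (2) = 8
  (4R)[0][1] = 4 * (8) = 32
  (4R)[1][0] = 4 * (5) = 20
  (4R)[1][1] = 4 * (-3) = -12
4R =
[        8        32 ]
[       20       -12 ]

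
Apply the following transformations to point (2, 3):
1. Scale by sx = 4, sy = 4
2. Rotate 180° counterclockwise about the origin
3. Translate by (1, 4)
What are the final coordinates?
(-7, -8)

Step 1: Scale → (8, 12)
Step 2: Rotate 180° → (-8, -12)
Step 3: Translate → (-7, -8)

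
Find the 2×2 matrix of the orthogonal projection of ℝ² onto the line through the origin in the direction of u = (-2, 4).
[[1/5, -2/5], [-2/5, 4/5]]

The orthogonal projection onto the line spanned by a nonzero vector u = (a, b) has matrix P = (u uᵀ) / (uᵀ u) = (1/(a² + b²)) · [[a², ab], [ab, b²]].
Here u = (-2, 4), so a² + b² = 4 + 16 = 20.
P = (1/20) · [[4, -8], [-8, 16]] = [[1/5, -2/5], [-2/5, 4/5]].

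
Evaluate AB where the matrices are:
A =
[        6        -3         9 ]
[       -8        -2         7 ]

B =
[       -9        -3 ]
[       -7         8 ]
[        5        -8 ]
AB =
[       12      -114 ]
[      121       -48 ]

Matrix multiplication: (AB)[i][j] = sum over k of A[i][k] * B[k][j].
  (AB)[0][0] = (6)*(-9) + (-3)*(-7) + (9)*(5) = 12
  (AB)[0][1] = (6)*(-3) + (-3)*(8) + (9)*(-8) = -114
  (AB)[1][0] = (-8)*(-9) + (-2)*(-7) + (7)*(5) = 121
  (AB)[1][1] = (-8)*(-3) + (-2)*(8) + (7)*(-8) = -48
AB =
[       12      -114 ]
[      121       -48 ]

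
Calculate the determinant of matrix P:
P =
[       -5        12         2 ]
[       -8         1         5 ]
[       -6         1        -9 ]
det(P) = -1158

Expand along row 0 (cofactor expansion): det(P) = a*(e*i - f*h) - b*(d*i - f*g) + c*(d*h - e*g), where the 3×3 is [[a, b, c], [d, e, f], [g, h, i]].
Minor M_00 = (1)*(-9) - (5)*(1) = -9 - 5 = -14.
Minor M_01 = (-8)*(-9) - (5)*(-6) = 72 + 30 = 102.
Minor M_02 = (-8)*(1) - (1)*(-6) = -8 + 6 = -2.
det(P) = (-5)*(-14) - (12)*(102) + (2)*(-2) = 70 - 1224 - 4 = -1158.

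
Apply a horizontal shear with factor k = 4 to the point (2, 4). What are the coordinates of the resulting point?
(18, 4)

Shear matrix for horizontal shear with factor k = 4:
[[1, 4], [0, 1]]
Result: (2, 4) → (18, 4)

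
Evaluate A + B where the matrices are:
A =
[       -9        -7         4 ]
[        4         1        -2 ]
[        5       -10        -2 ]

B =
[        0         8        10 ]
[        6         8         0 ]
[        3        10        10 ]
A + B =
[       -9         1        14 ]
[       10         9        -2 ]
[        8         0         8 ]

Matrix addition is elementwise: (A+B)[i][j] = A[i][j] + B[i][j].
  (A+B)[0][0] = (-9) + (0) = -9
  (A+B)[0][1] = (-7) + (8) = 1
  (A+B)[0][2] = (4) + (10) = 14
  (A+B)[1][0] = (4) + (6) = 10
  (A+B)[1][1] = (1) + (8) = 9
  (A+B)[1][2] = (-2) + (0) = -2
  (A+B)[2][0] = (5) + (3) = 8
  (A+B)[2][1] = (-10) + (10) = 0
  (A+B)[2][2] = (-2) + (10) = 8
A + B =
[       -9         1        14 ]
[       10         9        -2 ]
[        8         0         8 ]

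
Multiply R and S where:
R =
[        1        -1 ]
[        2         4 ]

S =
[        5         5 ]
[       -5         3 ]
RS =
[       10         2 ]
[      -10        22 ]

Matrix multiplication: (RS)[i][j] = sum over k of R[i][k] * S[k][j].
  (RS)[0][0] = (1)*(5) + (-1)*(-5) = 10
  (RS)[0][1] = (1)*(5) + (-1)*(3) = 2
  (RS)[1][0] = (2)*(5) + (4)*(-5) = -10
  (RS)[1][1] = (2)*(5) + (4)*(3) = 22
RS =
[       10         2 ]
[      -10        22 ]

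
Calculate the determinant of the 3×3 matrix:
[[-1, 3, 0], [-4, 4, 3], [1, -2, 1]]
11

Expansion along first row:
det = -1·det([[4,3],[-2,1]]) - 3·det([[-4,3],[1,1]]) + 0·det([[-4,4],[1,-2]])
    = -1·(4·1 - 3·-2) - 3·(-4·1 - 3·1) + 0·(-4·-2 - 4·1)
    = -1·10 - 3·-7 + 0·4
    = -10 + 21 + 0 = 11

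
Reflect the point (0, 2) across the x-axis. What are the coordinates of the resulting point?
(0, -2)

Reflection across x-axis: (0, 2) → (0, -2)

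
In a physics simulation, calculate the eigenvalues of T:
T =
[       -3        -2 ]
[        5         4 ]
λ = -1, 2

Solve det(T - λI) = 0. For a 2×2 matrix the characteristic equation is λ² - (trace)λ + det = 0.
trace(T) = a + d = -3 + 4 = 1.
det(T) = a*d - b*c = (-3)*(4) - (-2)*(5) = -12 + 10 = -2.
Characteristic equation: λ² - (1)λ + (-2) = 0.
Discriminant = (1)² - 4*(-2) = 1 + 8 = 9.
λ = (1 ± √9) / 2 = (1 ± 3) / 2 = -1, 2.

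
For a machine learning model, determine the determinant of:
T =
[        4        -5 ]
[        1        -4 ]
det(T) = -11

For a 2×2 matrix [[a, b], [c, d]], det = a*d - b*c.
det(T) = (4)*(-4) - (-5)*(1) = -16 + 5 = -11.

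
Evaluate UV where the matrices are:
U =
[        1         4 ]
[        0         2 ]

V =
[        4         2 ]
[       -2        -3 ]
UV =
[       -4       -10 ]
[       -4        -6 ]

Matrix multiplication: (UV)[i][j] = sum over k of U[i][k] * V[k][j].
  (UV)[0][0] = (1)*(4) + (4)*(-2) = -4
  (UV)[0][1] = (1)*(2) + (4)*(-3) = -10
  (UV)[1][0] = (0)*(4) + (2)*(-2) = -4
  (UV)[1][1] = (0)*(2) + (2)*(-3) = -6
UV =
[       -4       -10 ]
[       -4        -6 ]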